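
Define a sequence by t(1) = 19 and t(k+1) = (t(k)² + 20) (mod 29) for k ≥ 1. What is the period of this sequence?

Computing terms: t(1) = 19, t(2) = 4, t(3) = 7, t(4) = 11, t(5) = 25, t(6) = 7.
Since t(6) = t(3) = 7, the sequence is eventually periodic: after a pre-period of length 2 it cycles with period 3.

3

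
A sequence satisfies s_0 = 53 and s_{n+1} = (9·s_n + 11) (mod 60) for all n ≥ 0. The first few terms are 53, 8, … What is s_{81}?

We have s_0 = 53, s_1 = 8, s_2 = 23, s_3 = 38, s_4 = 53.
The sequence repeats with period 4.
So s_{81} = s_{0 + ((81-0) mod 4)} = s_1 = 8.

8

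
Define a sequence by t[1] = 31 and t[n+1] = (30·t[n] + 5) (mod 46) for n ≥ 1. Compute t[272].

5

t[1] = 31, t[2] = 15, t[3] = 41, t[4] = 39, t[5] = 25, t[6] = 19, t[7] = 23, t[8] = 5, t[9] = 17, t[10] = 9, t[11] = 45, t[12] = 21, t[13] = 37, t[14] = 11, t[15] = 13, t[16] = 27, t[17] = 33, t[18] = 29, t[19] = 1, t[20] = 35, t[21] = 43, t[22] = 7, t[23] = 31.
Since t[23] = t[1] = 31, the sequence is periodic with period 22.
So t[272] = t[1 + ((272-1) mod 22)] = t[8] = 5.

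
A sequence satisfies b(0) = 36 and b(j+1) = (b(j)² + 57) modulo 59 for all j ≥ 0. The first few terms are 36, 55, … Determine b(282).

We have b(0) = 36; b(1) = 55; b(2) = 14; b(3) = 17; b(4) = 51; b(5) = 3; b(6) = 7; b(7) = 47; b(8) = 24; b(9) = 43; b(10) = 18; b(11) = 27; b(12) = 19; b(13) = 5; b(14) = 23; b(15) = 55.
Since b(15) = b(1) = 55, the sequence is eventually periodic: after a pre-period of length 1 it cycles with period 14.
For j ≥ 1, b(j) depends only on (j - 1) mod 14. (282 - 1) mod 14 = 1, so b(282) = b(2) = 14.

14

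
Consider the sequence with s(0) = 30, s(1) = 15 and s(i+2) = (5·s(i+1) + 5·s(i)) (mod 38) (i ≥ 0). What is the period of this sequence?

Computing terms: s(0) = 30; s(1) = 15; s(2) = 35; s(3) = 22; s(4) = 19; s(5) = 15; s(6) = 18; s(7) = 13; s(8) = 3; s(9) = 4; s(10) = 35; s(11) = 5; s(12) = 10; s(13) = 37; s(14) = 7; s(15) = 30; s(16) = 33; s(17) = 11; s(18) = 30; s(19) = 15.
The sequence repeats with period 18.

18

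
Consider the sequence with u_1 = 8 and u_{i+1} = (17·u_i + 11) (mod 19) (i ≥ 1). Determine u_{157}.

Listing terms: u_1 = 8, u_2 = 14, u_3 = 2, u_4 = 7, u_5 = 16, u_6 = 17, u_7 = 15, u_8 = 0, u_9 = 11, u_{10} = 8.
Since u_{10} = u_1 = 8, the sequence is periodic with period 9.
(157 - 1) mod 9 = 3, so u_{157} = u_4 = 7.

7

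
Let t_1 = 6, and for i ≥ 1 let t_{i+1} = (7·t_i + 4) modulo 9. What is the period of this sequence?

9

Computing terms: t_1 = 6; t_2 = 1; t_3 = 2; t_4 = 0; t_5 = 4; t_6 = 5; t_7 = 3; t_8 = 7; t_9 = 8; t_{10} = 6.
Since t_{10} = t_1 = 6, the sequence is periodic with period 9.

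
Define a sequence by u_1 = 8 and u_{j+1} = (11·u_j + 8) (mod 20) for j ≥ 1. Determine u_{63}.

We have u_1 = 8; u_2 = 16; u_3 = 4; u_4 = 12; u_5 = 0; u_6 = 8.
Since u_6 = u_1 = 8, the sequence is periodic with period 5.
So u_{63} = u_{1 + ((63-1) mod 5)} = u_3 = 4.

4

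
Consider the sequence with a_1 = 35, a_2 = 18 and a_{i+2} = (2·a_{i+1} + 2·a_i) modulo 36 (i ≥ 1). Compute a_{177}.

We have a_1 = 35; a_2 = 18; a_3 = 34; a_4 = 32; a_5 = 24; a_6 = 4; a_7 = 20; a_8 = 12; a_9 = 28; a_{10} = 8; a_{11} = 0; a_{12} = 16; a_{13} = 32; a_{14} = 24.
Since (a_{13}, a_{14}) = (a_4, a_5) = (32, 24) (two consecutive terms determine the rest), the sequence is eventually periodic: after a pre-period of length 3 it cycles with period 9.
For i ≥ 4, a_i depends only on (i - 4) mod 9. (177 - 4) mod 9 = 2, so a_{177} = a_6 = 4.

4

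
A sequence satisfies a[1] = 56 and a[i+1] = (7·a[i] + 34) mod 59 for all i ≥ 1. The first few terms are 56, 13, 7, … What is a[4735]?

11

a[1] = 56,  a[2] = 13,  a[3] = 7,  a[4] = 24,  a[5] = 25,  a[6] = 32,  a[7] = 22,  a[8] = 11,  a[9] = 52,  a[10] = 44,  a[11] = 47,  a[12] = 9,  a[13] = 38,  a[14] = 5,  a[15] = 10,  a[16] = 45,  a[17] = 54,  a[18] = 58,  a[19] = 27,  a[20] = 46,  a[21] = 2,  a[22] = 48,  a[23] = 16,  a[24] = 28,  a[25] = 53,  a[26] = 51,  a[27] = 37,  a[28] = 57,  a[29] = 20,  a[30] = 56.
The sequence repeats with period 29.
(4735 - 1) mod 29 = 7, so a[4735] = a[8] = 11.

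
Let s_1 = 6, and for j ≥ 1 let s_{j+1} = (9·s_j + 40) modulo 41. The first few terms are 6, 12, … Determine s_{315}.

25

We have s_1 = 6, s_2 = 12, s_3 = 25, s_4 = 19, s_5 = 6.
The sequence repeats with period 4.
So s_{315} = s_{1 + ((315-1) mod 4)} = s_3 = 25.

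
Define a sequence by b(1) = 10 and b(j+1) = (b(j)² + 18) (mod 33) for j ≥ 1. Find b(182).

We have b(1) = 10,  b(2) = 19,  b(3) = 16,  b(4) = 10.
The sequence repeats with period 3.
So b(182) = b(1 + ((182-1) mod 3)) = b(2) = 19.

19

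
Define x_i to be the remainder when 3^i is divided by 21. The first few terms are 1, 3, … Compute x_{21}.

We have x_0 = 1,  x_1 = 3,  x_2 = 9,  x_3 = 6,  x_4 = 18,  x_5 = 12,  x_6 = 15,  x_7 = 3.
Since x_7 = x_1 = 3, the sequence is eventually periodic: after a pre-period of length 1 it cycles with period 6.
For i ≥ 1, x_i depends only on (i - 1) mod 6. (21 - 1) mod 6 = 2, so x_{21} = x_3 = 6.

6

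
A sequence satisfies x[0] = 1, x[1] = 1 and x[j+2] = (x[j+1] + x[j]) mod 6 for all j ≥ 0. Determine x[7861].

We have x[0] = 1; x[1] = 1; x[2] = 2; x[3] = 3; x[4] = 5; x[5] = 2; x[6] = 1; x[7] = 3; x[8] = 4; x[9] = 1; x[10] = 5; x[11] = 0; x[12] = 5; x[13] = 5; x[14] = 4; x[15] = 3; x[16] = 1; x[17] = 4; x[18] = 5; x[19] = 3; x[20] = 2; x[21] = 5; x[22] = 1; x[23] = 0; x[24] = 1; x[25] = 1.
The sequence repeats with period 24.
So x[7861] = x[0 + ((7861-0) mod 24)] = x[13] = 5.

5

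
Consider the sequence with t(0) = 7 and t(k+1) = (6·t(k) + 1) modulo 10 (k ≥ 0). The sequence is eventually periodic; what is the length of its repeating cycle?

We have t(0) = 7, t(1) = 3, t(2) = 9, t(3) = 5, t(4) = 1, t(5) = 7.
Since t(5) = t(0) = 7, the sequence is periodic with period 5.

5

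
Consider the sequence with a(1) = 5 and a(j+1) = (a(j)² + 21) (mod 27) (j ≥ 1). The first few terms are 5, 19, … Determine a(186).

a(1) = 5,  a(2) = 19,  a(3) = 4,  a(4) = 10,  a(5) = 13,  a(6) = 1,  a(7) = 22,  a(8) = 19.
Since a(8) = a(2) = 19, the sequence is eventually periodic: after a pre-period of length 1 it cycles with period 6.
For j ≥ 2, a(j) depends only on (j - 2) mod 6. (186 - 2) mod 6 = 4, so a(186) = a(6) = 1.

1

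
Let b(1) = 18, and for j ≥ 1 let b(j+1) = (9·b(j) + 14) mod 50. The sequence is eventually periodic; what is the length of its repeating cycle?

Computing terms: b(1) = 18; b(2) = 26; b(3) = 48; b(4) = 46; b(5) = 28; b(6) = 16; b(7) = 8; b(8) = 36; b(9) = 38; b(10) = 6; b(11) = 18.
Since b(11) = b(1) = 18, the sequence is periodic with period 10.

10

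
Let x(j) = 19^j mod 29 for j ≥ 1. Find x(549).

14

Listing terms: x(1) = 19; x(2) = 13; x(3) = 15; x(4) = 24; x(5) = 21; x(6) = 22; x(7) = 12; x(8) = 25; x(9) = 11; x(10) = 6; x(11) = 27; x(12) = 20; x(13) = 3; x(14) = 28; x(15) = 10; x(16) = 16; x(17) = 14; x(18) = 5; x(19) = 8; x(20) = 7; x(21) = 17; x(22) = 4; x(23) = 18; x(24) = 23; x(25) = 2; x(26) = 9; x(27) = 26; x(28) = 1; x(29) = 19.
The sequence repeats with period 28.
So x(549) = x(1 + ((549-1) mod 28)) = x(17) = 14.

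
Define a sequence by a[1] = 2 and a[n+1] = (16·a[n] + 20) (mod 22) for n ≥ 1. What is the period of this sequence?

a[1] = 2, a[2] = 8, a[3] = 16, a[4] = 12, a[5] = 14, a[6] = 2.
Since a[6] = a[1] = 2, the sequence is periodic with period 5.

5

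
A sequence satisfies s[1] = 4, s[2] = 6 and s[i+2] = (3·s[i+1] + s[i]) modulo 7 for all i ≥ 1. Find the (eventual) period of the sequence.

16

Listing terms: s[1] = 4; s[2] = 6; s[3] = 1; s[4] = 2; s[5] = 0; s[6] = 2; s[7] = 6; s[8] = 6; s[9] = 3; s[10] = 1; s[11] = 6; s[12] = 5; s[13] = 0; s[14] = 5; s[15] = 1; s[16] = 1; s[17] = 4; s[18] = 6.
The sequence repeats with period 16.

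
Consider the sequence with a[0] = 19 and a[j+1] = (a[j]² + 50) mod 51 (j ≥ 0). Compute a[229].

a[0] = 19,  a[1] = 3,  a[2] = 8,  a[3] = 12,  a[4] = 41,  a[5] = 48,  a[6] = 8.
Since a[6] = a[2] = 8, the sequence is eventually periodic: after a pre-period of length 2 it cycles with period 4.
For j ≥ 2, a[j] depends only on (j - 2) mod 4. (229 - 2) mod 4 = 3, so a[229] = a[5] = 48.

48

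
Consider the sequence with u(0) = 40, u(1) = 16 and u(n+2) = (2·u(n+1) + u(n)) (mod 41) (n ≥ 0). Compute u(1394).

23

Computing terms: u(0) = 40; u(1) = 16; u(2) = 31; u(3) = 37; u(4) = 23; u(5) = 1; u(6) = 25; u(7) = 10; u(8) = 4; u(9) = 18; u(10) = 40; u(11) = 16.
Since (u(10), u(11)) = (u(0), u(1)) = (40, 16) (two consecutive terms determine the rest), the sequence is periodic with period 10.
So u(1394) = u(0 + ((1394-0) mod 10)) = u(4) = 23.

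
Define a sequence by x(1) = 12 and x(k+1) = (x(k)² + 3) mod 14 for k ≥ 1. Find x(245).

Computing terms: x(1) = 12,  x(2) = 7,  x(3) = 10,  x(4) = 5,  x(5) = 0,  x(6) = 3,  x(7) = 12.
Since x(7) = x(1) = 12, the sequence is periodic with period 6.
So x(245) = x(1 + ((245-1) mod 6)) = x(5) = 0.

0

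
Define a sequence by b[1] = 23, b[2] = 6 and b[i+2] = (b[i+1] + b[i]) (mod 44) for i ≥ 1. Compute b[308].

We have b[1] = 23,  b[2] = 6,  b[3] = 29,  b[4] = 35,  b[5] = 20,  b[6] = 11,  b[7] = 31,  b[8] = 42,  b[9] = 29,  b[10] = 27,  b[11] = 12,  b[12] = 39,  b[13] = 7,  b[14] = 2,  b[15] = 9,  b[16] = 11,  b[17] = 20,  b[18] = 31,  b[19] = 7,  b[20] = 38,  b[21] = 1,  b[22] = 39,  b[23] = 40,  b[24] = 35,  b[25] = 31,  b[26] = 22,  b[27] = 9,  b[28] = 31,  b[29] = 40,  b[30] = 27,  b[31] = 23,  b[32] = 6.
Since (b[31], b[32]) = (b[1], b[2]) = (23, 6) (two consecutive terms determine the rest), the sequence is periodic with period 30.
(308 - 1) mod 30 = 7, so b[308] = b[8] = 42.

42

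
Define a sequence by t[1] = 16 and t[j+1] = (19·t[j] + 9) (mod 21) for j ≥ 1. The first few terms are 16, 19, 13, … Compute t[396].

Listing terms: t[1] = 16; t[2] = 19; t[3] = 13; t[4] = 4; t[5] = 1; t[6] = 7; t[7] = 16.
The sequence repeats with period 6.
So t[396] = t[1 + ((396-1) mod 6)] = t[6] = 7.

7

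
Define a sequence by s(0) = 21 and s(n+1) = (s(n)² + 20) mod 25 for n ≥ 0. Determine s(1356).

Listing terms: s(0) = 21, s(1) = 11, s(2) = 16, s(3) = 1, s(4) = 21.
The sequence repeats with period 4.
So s(1356) = s(0 + ((1356-0) mod 4)) = s(0) = 21.

21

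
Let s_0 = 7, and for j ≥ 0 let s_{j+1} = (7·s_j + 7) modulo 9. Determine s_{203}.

Computing terms: s_0 = 7; s_1 = 2; s_2 = 3; s_3 = 1; s_4 = 5; s_5 = 6; s_6 = 4; s_7 = 8; s_8 = 0; s_9 = 7.
The sequence repeats with period 9.
(203 - 0) mod 9 = 5, so s_{203} = s_5 = 6.

6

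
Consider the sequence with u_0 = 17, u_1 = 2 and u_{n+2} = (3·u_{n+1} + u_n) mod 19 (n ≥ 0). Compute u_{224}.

11

u_0 = 17,  u_1 = 2,  u_2 = 4,  u_3 = 14,  u_4 = 8,  u_5 = 0,  u_6 = 8,  u_7 = 5,  u_8 = 4,  u_9 = 17,  u_{10} = 17,  u_{11} = 11,  u_{12} = 12,  u_{13} = 9,  u_{14} = 1,  u_{15} = 12,  u_{16} = 18,  u_{17} = 9,  u_{18} = 7,  u_{19} = 11,  u_{20} = 2,  u_{21} = 17,  u_{22} = 15,  u_{23} = 5,  u_{24} = 11,  u_{25} = 0,  u_{26} = 11,  u_{27} = 14,  u_{28} = 15,  u_{29} = 2,  u_{30} = 2,  u_{31} = 8,  u_{32} = 7,  u_{33} = 10,  u_{34} = 18,  u_{35} = 7,  u_{36} = 1,  u_{37} = 10,  u_{38} = 12,  u_{39} = 8,  u_{40} = 17,  u_{41} = 2.
The sequence repeats with period 40.
So u_{224} = u_{0 + ((224-0) mod 40)} = u_{24} = 11.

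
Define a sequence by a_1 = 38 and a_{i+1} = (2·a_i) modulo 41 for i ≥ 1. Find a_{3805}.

Computing terms: a_1 = 38,  a_2 = 35,  a_3 = 29,  a_4 = 17,  a_5 = 34,  a_6 = 27,  a_7 = 13,  a_8 = 26,  a_9 = 11,  a_{10} = 22,  a_{11} = 3,  a_{12} = 6,  a_{13} = 12,  a_{14} = 24,  a_{15} = 7,  a_{16} = 14,  a_{17} = 28,  a_{18} = 15,  a_{19} = 30,  a_{20} = 19,  a_{21} = 38.
The sequence repeats with period 20.
(3805 - 1) mod 20 = 4, so a_{3805} = a_5 = 34.

34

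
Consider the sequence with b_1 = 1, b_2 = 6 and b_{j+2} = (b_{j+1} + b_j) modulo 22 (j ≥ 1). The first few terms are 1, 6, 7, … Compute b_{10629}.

7

We have b_1 = 1,  b_2 = 6,  b_3 = 7,  b_4 = 13,  b_5 = 20,  b_6 = 11,  b_7 = 9,  b_8 = 20,  b_9 = 7,  b_{10} = 5,  b_{11} = 12,  b_{12} = 17,  b_{13} = 7,  b_{14} = 2,  b_{15} = 9,  b_{16} = 11,  b_{17} = 20,  b_{18} = 9,  b_{19} = 7,  b_{20} = 16,  b_{21} = 1,  b_{22} = 17,  b_{23} = 18,  b_{24} = 13,  b_{25} = 9,  b_{26} = 0,  b_{27} = 9,  b_{28} = 9,  b_{29} = 18,  b_{30} = 5,  b_{31} = 1,  b_{32} = 6.
The sequence repeats with period 30.
So b_{10629} = b_{1 + ((10629-1) mod 30)} = b_9 = 7.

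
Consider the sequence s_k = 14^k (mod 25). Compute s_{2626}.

Listing terms: s_0 = 1; s_1 = 14; s_2 = 21; s_3 = 19; s_4 = 16; s_5 = 24; s_6 = 11; s_7 = 4; s_8 = 6; s_9 = 9; s_{10} = 1.
Since s_{10} = s_0 = 1, the sequence is periodic with period 10.
So s_{2626} = s_{0 + ((2626-0) mod 10)} = s_6 = 11.

11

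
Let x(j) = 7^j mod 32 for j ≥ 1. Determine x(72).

Computing terms: x(1) = 7; x(2) = 17; x(3) = 23; x(4) = 1; x(5) = 7.
The sequence repeats with period 4.
(72 - 1) mod 4 = 3, so x(72) = x(4) = 1.

1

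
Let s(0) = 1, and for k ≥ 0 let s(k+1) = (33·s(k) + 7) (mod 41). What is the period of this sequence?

20

We have s(0) = 1,  s(1) = 40,  s(2) = 15,  s(3) = 10,  s(4) = 9,  s(5) = 17,  s(6) = 35,  s(7) = 14,  s(8) = 18,  s(9) = 27,  s(10) = 37,  s(11) = 39,  s(12) = 23,  s(13) = 28,  s(14) = 29,  s(15) = 21,  s(16) = 3,  s(17) = 24,  s(18) = 20,  s(19) = 11,  s(20) = 1.
Since s(20) = s(0) = 1, the sequence is periodic with period 20.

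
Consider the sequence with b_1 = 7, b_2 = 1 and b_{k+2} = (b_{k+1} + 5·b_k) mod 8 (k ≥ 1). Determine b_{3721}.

7

Listing terms: b_1 = 7,  b_2 = 1,  b_3 = 4,  b_4 = 1,  b_5 = 5,  b_6 = 2,  b_7 = 3,  b_8 = 5,  b_9 = 4,  b_{10} = 5,  b_{11} = 1,  b_{12} = 2,  b_{13} = 7,  b_{14} = 1.
The sequence repeats with period 12.
(3721 - 1) mod 12 = 0, so b_{3721} = b_1 = 7.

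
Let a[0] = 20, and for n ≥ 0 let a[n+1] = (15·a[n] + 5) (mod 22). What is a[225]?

9

a[0] = 20; a[1] = 19; a[2] = 4; a[3] = 21; a[4] = 12; a[5] = 9; a[6] = 8; a[7] = 15; a[8] = 10; a[9] = 1; a[10] = 20.
Since a[10] = a[0] = 20, the sequence is periodic with period 10.
(225 - 0) mod 10 = 5, so a[225] = a[5] = 9.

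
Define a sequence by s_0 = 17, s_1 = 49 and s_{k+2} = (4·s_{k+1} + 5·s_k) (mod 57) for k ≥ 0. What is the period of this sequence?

Computing terms: s_0 = 17; s_1 = 49; s_2 = 53; s_3 = 1; s_4 = 41; s_5 = 55; s_6 = 26; s_7 = 37; s_8 = 50; s_9 = 43; s_{10} = 23; s_{11} = 22; s_{12} = 32; s_{13} = 10; s_{14} = 29; s_{15} = 52; s_{16} = 11; s_{17} = 19; s_{18} = 17; s_{19} = 49.
Since (s_{18}, s_{19}) = (s_0, s_1) = (17, 49) (two consecutive terms determine the rest), the sequence is periodic with period 18.

18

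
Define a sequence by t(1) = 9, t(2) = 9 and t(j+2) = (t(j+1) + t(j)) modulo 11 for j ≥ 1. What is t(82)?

9

t(1) = 9, t(2) = 9, t(3) = 7, t(4) = 5, t(5) = 1, t(6) = 6, t(7) = 7, t(8) = 2, t(9) = 9, t(10) = 0, t(11) = 9, t(12) = 9.
Since (t(11), t(12)) = (t(1), t(2)) = (9, 9) (two consecutive terms determine the rest), the sequence is periodic with period 10.
So t(82) = t(1 + ((82-1) mod 10)) = t(2) = 9.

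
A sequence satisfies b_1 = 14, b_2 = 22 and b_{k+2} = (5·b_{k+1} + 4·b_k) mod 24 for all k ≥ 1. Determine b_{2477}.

We have b_1 = 14,  b_2 = 22,  b_3 = 22,  b_4 = 6,  b_5 = 22,  b_6 = 14,  b_7 = 14,  b_8 = 6,  b_9 = 14,  b_{10} = 22.
The sequence repeats with period 8.
So b_{2477} = b_{1 + ((2477-1) mod 8)} = b_5 = 22.

22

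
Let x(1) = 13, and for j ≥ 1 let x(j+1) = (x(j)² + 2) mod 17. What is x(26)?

Computing terms: x(1) = 13; x(2) = 1; x(3) = 3; x(4) = 11; x(5) = 4; x(6) = 1.
Since x(6) = x(2) = 1, the sequence is eventually periodic: after a pre-period of length 1 it cycles with period 4.
For j ≥ 2, x(j) depends only on (j - 2) mod 4. (26 - 2) mod 4 = 0, so x(26) = x(2) = 1.

1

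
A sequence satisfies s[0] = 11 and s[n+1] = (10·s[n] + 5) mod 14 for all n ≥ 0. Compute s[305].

s[0] = 11, s[1] = 3, s[2] = 7, s[3] = 5, s[4] = 13, s[5] = 9, s[6] = 11.
The sequence repeats with period 6.
So s[305] = s[0 + ((305-0) mod 6)] = s[5] = 9.

9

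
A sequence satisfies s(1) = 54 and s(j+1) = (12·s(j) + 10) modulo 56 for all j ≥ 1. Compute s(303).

10

s(1) = 54,  s(2) = 42,  s(3) = 10,  s(4) = 18,  s(5) = 2,  s(6) = 34,  s(7) = 26,  s(8) = 42.
Since s(8) = s(2) = 42, the sequence is eventually periodic: after a pre-period of length 1 it cycles with period 6.
For j ≥ 2, s(j) depends only on (j - 2) mod 6. (303 - 2) mod 6 = 1, so s(303) = s(3) = 10.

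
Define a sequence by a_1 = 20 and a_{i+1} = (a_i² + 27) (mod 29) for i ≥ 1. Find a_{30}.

Listing terms: a_1 = 20, a_2 = 21, a_3 = 4, a_4 = 14, a_5 = 20.
The sequence repeats with period 4.
(30 - 1) mod 4 = 1, so a_{30} = a_2 = 21.

21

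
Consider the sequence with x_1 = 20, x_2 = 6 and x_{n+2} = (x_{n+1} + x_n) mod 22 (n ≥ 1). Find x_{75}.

x_1 = 20; x_2 = 6; x_3 = 4; x_4 = 10; x_5 = 14; x_6 = 2; x_7 = 16; x_8 = 18; x_9 = 12; x_{10} = 8; x_{11} = 20; x_{12} = 6.
Since (x_{11}, x_{12}) = (x_1, x_2) = (20, 6) (two consecutive terms determine the rest), the sequence is periodic with period 10.
So x_{75} = x_{1 + ((75-1) mod 10)} = x_5 = 14.

14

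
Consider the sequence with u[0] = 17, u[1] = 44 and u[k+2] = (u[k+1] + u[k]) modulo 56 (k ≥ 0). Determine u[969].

5

Computing terms: u[0] = 17,  u[1] = 44,  u[2] = 5,  u[3] = 49,  u[4] = 54,  u[5] = 47,  u[6] = 45,  u[7] = 36,  u[8] = 25,  u[9] = 5,  u[10] = 30,  u[11] = 35,  u[12] = 9,  u[13] = 44,  u[14] = 53,  u[15] = 41,  u[16] = 38,  u[17] = 23,  u[18] = 5,  u[19] = 28,  u[20] = 33,  u[21] = 5,  u[22] = 38,  u[23] = 43,  u[24] = 25,  u[25] = 12,  u[26] = 37,  u[27] = 49,  u[28] = 30,  u[29] = 23,  u[30] = 53,  u[31] = 20,  u[32] = 17,  u[33] = 37,  u[34] = 54,  u[35] = 35,  u[36] = 33,  u[37] = 12,  u[38] = 45,  u[39] = 1,  u[40] = 46,  u[41] = 47,  u[42] = 37,  u[43] = 28,  u[44] = 9,  u[45] = 37,  u[46] = 46,  u[47] = 27,  u[48] = 17,  u[49] = 44.
Since (u[48], u[49]) = (u[0], u[1]) = (17, 44) (two consecutive terms determine the rest), the sequence is periodic with period 48.
So u[969] = u[0 + ((969-0) mod 48)] = u[9] = 5.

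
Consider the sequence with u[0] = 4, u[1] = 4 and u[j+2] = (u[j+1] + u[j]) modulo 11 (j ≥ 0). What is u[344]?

u[0] = 4, u[1] = 4, u[2] = 8, u[3] = 1, u[4] = 9, u[5] = 10, u[6] = 8, u[7] = 7, u[8] = 4, u[9] = 0, u[10] = 4, u[11] = 4.
The sequence repeats with period 10.
(344 - 0) mod 10 = 4, so u[344] = u[4] = 9.

9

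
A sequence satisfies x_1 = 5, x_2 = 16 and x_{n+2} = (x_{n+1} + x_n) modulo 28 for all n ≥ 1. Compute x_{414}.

Computing terms: x_1 = 5, x_2 = 16, x_3 = 21, x_4 = 9, x_5 = 2, x_6 = 11, x_7 = 13, x_8 = 24, x_9 = 9, x_{10} = 5, x_{11} = 14, x_{12} = 19, x_{13} = 5, x_{14} = 24, x_{15} = 1, x_{16} = 25, x_{17} = 26, x_{18} = 23, x_{19} = 21, x_{20} = 16, x_{21} = 9, x_{22} = 25, x_{23} = 6, x_{24} = 3, x_{25} = 9, x_{26} = 12, x_{27} = 21, x_{28} = 5, x_{29} = 26, x_{30} = 3, x_{31} = 1, x_{32} = 4, x_{33} = 5, x_{34} = 9, x_{35} = 14, x_{36} = 23, x_{37} = 9, x_{38} = 4, x_{39} = 13, x_{40} = 17, x_{41} = 2, x_{42} = 19, x_{43} = 21, x_{44} = 12, x_{45} = 5, x_{46} = 17, x_{47} = 22, x_{48} = 11, x_{49} = 5, x_{50} = 16.
Since (x_{49}, x_{50}) = (x_1, x_2) = (5, 16) (two consecutive terms determine the rest), the sequence is periodic with period 48.
So x_{414} = x_{1 + ((414-1) mod 48)} = x_{30} = 3.

3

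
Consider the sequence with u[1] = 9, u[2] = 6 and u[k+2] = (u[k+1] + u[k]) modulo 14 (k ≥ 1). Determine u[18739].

1

Computing terms: u[1] = 9; u[2] = 6; u[3] = 1; u[4] = 7; u[5] = 8; u[6] = 1; u[7] = 9; u[8] = 10; u[9] = 5; u[10] = 1; u[11] = 6; u[12] = 7; u[13] = 13; u[14] = 6; u[15] = 5; u[16] = 11; u[17] = 2; u[18] = 13; u[19] = 1; u[20] = 0; u[21] = 1; u[22] = 1; u[23] = 2; u[24] = 3; u[25] = 5; u[26] = 8; u[27] = 13; u[28] = 7; u[29] = 6; u[30] = 13; u[31] = 5; u[32] = 4; u[33] = 9; u[34] = 13; u[35] = 8; u[36] = 7; u[37] = 1; u[38] = 8; u[39] = 9; u[40] = 3; u[41] = 12; u[42] = 1; u[43] = 13; u[44] = 0; u[45] = 13; u[46] = 13; u[47] = 12; u[48] = 11; u[49] = 9; u[50] = 6.
Since (u[49], u[50]) = (u[1], u[2]) = (9, 6) (two consecutive terms determine the rest), the sequence is periodic with period 48.
(18739 - 1) mod 48 = 18, so u[18739] = u[19] = 1.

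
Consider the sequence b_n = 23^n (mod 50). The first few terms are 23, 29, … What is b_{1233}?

b_1 = 23; b_2 = 29; b_3 = 17; b_4 = 41; b_5 = 43; b_6 = 39; b_7 = 47; b_8 = 31; b_9 = 13; b_{10} = 49; b_{11} = 27; b_{12} = 21; b_{13} = 33; b_{14} = 9; b_{15} = 7; b_{16} = 11; b_{17} = 3; b_{18} = 19; b_{19} = 37; b_{20} = 1; b_{21} = 23.
Since b_{21} = b_1 = 23, the sequence is periodic with period 20.
(1233 - 1) mod 20 = 12, so b_{1233} = b_{13} = 33.

33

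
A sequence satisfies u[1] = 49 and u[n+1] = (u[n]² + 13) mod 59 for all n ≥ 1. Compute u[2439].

We have u[1] = 49,  u[2] = 54,  u[3] = 38,  u[4] = 41,  u[5] = 42,  u[6] = 7,  u[7] = 3,  u[8] = 22,  u[9] = 25,  u[10] = 48,  u[11] = 16,  u[12] = 33,  u[13] = 40,  u[14] = 20,  u[15] = 0,  u[16] = 13,  u[17] = 5,  u[18] = 38.
Since u[18] = u[3] = 38, the sequence is eventually periodic: after a pre-period of length 2 it cycles with period 15.
For n ≥ 3, u[n] depends only on (n - 3) mod 15. (2439 - 3) mod 15 = 6, so u[2439] = u[9] = 25.

25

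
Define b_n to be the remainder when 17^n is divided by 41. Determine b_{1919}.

We have b_0 = 1,  b_1 = 17,  b_2 = 2,  b_3 = 34,  b_4 = 4,  b_5 = 27,  b_6 = 8,  b_7 = 13,  b_8 = 16,  b_9 = 26,  b_{10} = 32,  b_{11} = 11,  b_{12} = 23,  b_{13} = 22,  b_{14} = 5,  b_{15} = 3,  b_{16} = 10,  b_{17} = 6,  b_{18} = 20,  b_{19} = 12,  b_{20} = 40,  b_{21} = 24,  b_{22} = 39,  b_{23} = 7,  b_{24} = 37,  b_{25} = 14,  b_{26} = 33,  b_{27} = 28,  b_{28} = 25,  b_{29} = 15,  b_{30} = 9,  b_{31} = 30,  b_{32} = 18,  b_{33} = 19,  b_{34} = 36,  b_{35} = 38,  b_{36} = 31,  b_{37} = 35,  b_{38} = 21,  b_{39} = 29,  b_{40} = 1.
Since b_{40} = b_0 = 1, the sequence is periodic with period 40.
So b_{1919} = b_{0 + ((1919-0) mod 40)} = b_{39} = 29.

29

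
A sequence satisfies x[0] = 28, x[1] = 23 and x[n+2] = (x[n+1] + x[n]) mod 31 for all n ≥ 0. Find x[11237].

11

Listing terms: x[0] = 28, x[1] = 23, x[2] = 20, x[3] = 12, x[4] = 1, x[5] = 13, x[6] = 14, x[7] = 27, x[8] = 10, x[9] = 6, x[10] = 16, x[11] = 22, x[12] = 7, x[13] = 29, x[14] = 5, x[15] = 3, x[16] = 8, x[17] = 11, x[18] = 19, x[19] = 30, x[20] = 18, x[21] = 17, x[22] = 4, x[23] = 21, x[24] = 25, x[25] = 15, x[26] = 9, x[27] = 24, x[28] = 2, x[29] = 26, x[30] = 28, x[31] = 23.
The sequence repeats with period 30.
So x[11237] = x[0 + ((11237-0) mod 30)] = x[17] = 11.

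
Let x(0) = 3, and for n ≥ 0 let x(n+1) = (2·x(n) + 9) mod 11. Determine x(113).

10

x(0) = 3; x(1) = 4; x(2) = 6; x(3) = 10; x(4) = 7; x(5) = 1; x(6) = 0; x(7) = 9; x(8) = 5; x(9) = 8; x(10) = 3.
The sequence repeats with period 10.
So x(113) = x(0 + ((113-0) mod 10)) = x(3) = 10.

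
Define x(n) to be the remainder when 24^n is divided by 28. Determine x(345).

20

We have x(1) = 24; x(2) = 16; x(3) = 20; x(4) = 4; x(5) = 12; x(6) = 8; x(7) = 24.
The sequence repeats with period 6.
So x(345) = x(1 + ((345-1) mod 6)) = x(3) = 20.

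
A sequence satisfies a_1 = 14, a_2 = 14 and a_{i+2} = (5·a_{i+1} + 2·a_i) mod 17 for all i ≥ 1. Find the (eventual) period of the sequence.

Listing terms: a_1 = 14,  a_2 = 14,  a_3 = 13,  a_4 = 8,  a_5 = 15,  a_6 = 6,  a_7 = 9,  a_8 = 6,  a_9 = 14,  a_{10} = 14.
Since (a_9, a_{10}) = (a_1, a_2) = (14, 14) (two consecutive terms determine the rest), the sequence is periodic with period 8.

8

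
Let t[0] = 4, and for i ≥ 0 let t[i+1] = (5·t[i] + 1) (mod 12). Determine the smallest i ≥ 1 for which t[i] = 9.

Listing terms: t[0] = 4,  t[1] = 9,  t[2] = 10,  t[3] = 3,  t[4] = 4.
The sequence repeats with period 4.
The value 9 first appears (with i ≥ 1) at t[1].

1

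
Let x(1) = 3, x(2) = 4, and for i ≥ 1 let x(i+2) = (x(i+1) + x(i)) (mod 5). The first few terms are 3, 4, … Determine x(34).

4

Listing terms: x(1) = 3, x(2) = 4, x(3) = 2, x(4) = 1, x(5) = 3, x(6) = 4.
The sequence repeats with period 4.
So x(34) = x(1 + ((34-1) mod 4)) = x(2) = 4.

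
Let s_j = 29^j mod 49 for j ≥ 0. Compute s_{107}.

Listing terms: s_0 = 1,  s_1 = 29,  s_2 = 8,  s_3 = 36,  s_4 = 15,  s_5 = 43,  s_6 = 22,  s_7 = 1.
The sequence repeats with period 7.
(107 - 0) mod 7 = 2, so s_{107} = s_2 = 8.

8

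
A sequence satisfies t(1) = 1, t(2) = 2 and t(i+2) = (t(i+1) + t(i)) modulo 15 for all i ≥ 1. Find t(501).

11

We have t(1) = 1; t(2) = 2; t(3) = 3; t(4) = 5; t(5) = 8; t(6) = 13; t(7) = 6; t(8) = 4; t(9) = 10; t(10) = 14; t(11) = 9; t(12) = 8; t(13) = 2; t(14) = 10; t(15) = 12; t(16) = 7; t(17) = 4; t(18) = 11; t(19) = 0; t(20) = 11; t(21) = 11; t(22) = 7; t(23) = 3; t(24) = 10; t(25) = 13; t(26) = 8; t(27) = 6; t(28) = 14; t(29) = 5; t(30) = 4; t(31) = 9; t(32) = 13; t(33) = 7; t(34) = 5; t(35) = 12; t(36) = 2; t(37) = 14; t(38) = 1; t(39) = 0; t(40) = 1; t(41) = 1; t(42) = 2.
Since (t(41), t(42)) = (t(1), t(2)) = (1, 2) (two consecutive terms determine the rest), the sequence is periodic with period 40.
So t(501) = t(1 + ((501-1) mod 40)) = t(21) = 11.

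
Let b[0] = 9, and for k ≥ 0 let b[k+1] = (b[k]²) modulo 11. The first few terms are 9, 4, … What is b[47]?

3

We have b[0] = 9; b[1] = 4; b[2] = 5; b[3] = 3; b[4] = 9.
Since b[4] = b[0] = 9, the sequence is periodic with period 4.
So b[47] = b[0 + ((47-0) mod 4)] = b[3] = 3.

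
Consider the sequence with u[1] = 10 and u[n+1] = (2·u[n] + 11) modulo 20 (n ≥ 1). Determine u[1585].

5

u[1] = 10; u[2] = 11; u[3] = 13; u[4] = 17; u[5] = 5; u[6] = 1; u[7] = 13.
Since u[7] = u[3] = 13, the sequence is eventually periodic: after a pre-period of length 2 it cycles with period 4.
For n ≥ 3, u[n] depends only on (n - 3) mod 4. (1585 - 3) mod 4 = 2, so u[1585] = u[5] = 5.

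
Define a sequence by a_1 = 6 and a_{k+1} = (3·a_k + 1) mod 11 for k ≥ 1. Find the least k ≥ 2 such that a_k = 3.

3

Computing terms: a_1 = 6; a_2 = 8; a_3 = 3; a_4 = 10; a_5 = 9; a_6 = 6.
The sequence repeats with period 5.
The value 3 first appears (with k ≥ 2) at a_3.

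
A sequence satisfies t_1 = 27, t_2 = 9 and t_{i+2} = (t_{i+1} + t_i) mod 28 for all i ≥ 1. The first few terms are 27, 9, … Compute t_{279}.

We have t_1 = 27; t_2 = 9; t_3 = 8; t_4 = 17; t_5 = 25; t_6 = 14; t_7 = 11; t_8 = 25; t_9 = 8; t_{10} = 5; t_{11} = 13; t_{12} = 18; t_{13} = 3; t_{14} = 21; t_{15} = 24; t_{16} = 17; t_{17} = 13; t_{18} = 2; t_{19} = 15; t_{20} = 17; t_{21} = 4; t_{22} = 21; t_{23} = 25; t_{24} = 18; t_{25} = 15; t_{26} = 5; t_{27} = 20; t_{28} = 25; t_{29} = 17; t_{30} = 14; t_{31} = 3; t_{32} = 17; t_{33} = 20; t_{34} = 9; t_{35} = 1; t_{36} = 10; t_{37} = 11; t_{38} = 21; t_{39} = 4; t_{40} = 25; t_{41} = 1; t_{42} = 26; t_{43} = 27; t_{44} = 25; t_{45} = 24; t_{46} = 21; t_{47} = 17; t_{48} = 10; t_{49} = 27; t_{50} = 9.
Since (t_{49}, t_{50}) = (t_1, t_2) = (27, 9) (two consecutive terms determine the rest), the sequence is periodic with period 48.
So t_{279} = t_{1 + ((279-1) mod 48)} = t_{39} = 4.

4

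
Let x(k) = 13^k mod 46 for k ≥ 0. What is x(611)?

Computing terms: x(0) = 1, x(1) = 13, x(2) = 31, x(3) = 35, x(4) = 41, x(5) = 27, x(6) = 29, x(7) = 9, x(8) = 25, x(9) = 3, x(10) = 39, x(11) = 1.
The sequence repeats with period 11.
(611 - 0) mod 11 = 6, so x(611) = x(6) = 29.

29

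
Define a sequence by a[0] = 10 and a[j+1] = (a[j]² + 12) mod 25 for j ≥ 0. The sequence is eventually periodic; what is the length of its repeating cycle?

We have a[0] = 10; a[1] = 12; a[2] = 6; a[3] = 23; a[4] = 16; a[5] = 18; a[6] = 11; a[7] = 8; a[8] = 1; a[9] = 13; a[10] = 6.
Since a[10] = a[2] = 6, the sequence is eventually periodic: after a pre-period of length 2 it cycles with period 8.

8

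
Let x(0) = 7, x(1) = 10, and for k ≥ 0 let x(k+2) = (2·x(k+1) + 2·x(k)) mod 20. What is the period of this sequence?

24

Computing terms: x(0) = 7, x(1) = 10, x(2) = 14, x(3) = 8, x(4) = 4, x(5) = 4, x(6) = 16, x(7) = 0, x(8) = 12, x(9) = 4, x(10) = 12, x(11) = 12, x(12) = 8, x(13) = 0, x(14) = 16, x(15) = 12, x(16) = 16, x(17) = 16, x(18) = 4, x(19) = 0, x(20) = 8, x(21) = 16, x(22) = 8, x(23) = 8, x(24) = 12, x(25) = 0, x(26) = 4, x(27) = 8, x(28) = 4.
Since (x(27), x(28)) = (x(3), x(4)) = (8, 4) (two consecutive terms determine the rest), the sequence is eventually periodic: after a pre-period of length 3 it cycles with period 24.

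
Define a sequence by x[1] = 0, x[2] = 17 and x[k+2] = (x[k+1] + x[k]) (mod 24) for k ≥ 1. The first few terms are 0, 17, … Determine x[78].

Listing terms: x[1] = 0, x[2] = 17, x[3] = 17, x[4] = 10, x[5] = 3, x[6] = 13, x[7] = 16, x[8] = 5, x[9] = 21, x[10] = 2, x[11] = 23, x[12] = 1, x[13] = 0, x[14] = 1, x[15] = 1, x[16] = 2, x[17] = 3, x[18] = 5, x[19] = 8, x[20] = 13, x[21] = 21, x[22] = 10, x[23] = 7, x[24] = 17, x[25] = 0, x[26] = 17.
The sequence repeats with period 24.
(78 - 1) mod 24 = 5, so x[78] = x[6] = 13.

13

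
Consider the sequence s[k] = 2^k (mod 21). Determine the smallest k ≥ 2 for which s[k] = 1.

Computing terms: s[1] = 2; s[2] = 4; s[3] = 8; s[4] = 16; s[5] = 11; s[6] = 1; s[7] = 2.
The sequence repeats with period 6.
The value 1 first appears (with k ≥ 2) at s[6].

6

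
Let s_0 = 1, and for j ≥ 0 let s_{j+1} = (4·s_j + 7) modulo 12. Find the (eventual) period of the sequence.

Computing terms: s_0 = 1; s_1 = 11; s_2 = 3; s_3 = 7; s_4 = 11.
Since s_4 = s_1 = 11, the sequence is eventually periodic: after a pre-period of length 1 it cycles with period 3.

3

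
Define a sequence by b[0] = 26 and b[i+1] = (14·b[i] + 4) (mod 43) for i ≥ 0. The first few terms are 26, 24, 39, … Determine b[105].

26

Listing terms: b[0] = 26, b[1] = 24, b[2] = 39, b[3] = 34, b[4] = 7, b[5] = 16, b[6] = 13, b[7] = 14, b[8] = 28, b[9] = 9, b[10] = 1, b[11] = 18, b[12] = 41, b[13] = 19, b[14] = 12, b[15] = 0, b[16] = 4, b[17] = 17, b[18] = 27, b[19] = 38, b[20] = 20, b[21] = 26.
The sequence repeats with period 21.
So b[105] = b[0 + ((105-0) mod 21)] = b[0] = 26.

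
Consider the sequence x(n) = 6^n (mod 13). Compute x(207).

8

Computing terms: x(0) = 1; x(1) = 6; x(2) = 10; x(3) = 8; x(4) = 9; x(5) = 2; x(6) = 12; x(7) = 7; x(8) = 3; x(9) = 5; x(10) = 4; x(11) = 11; x(12) = 1.
Since x(12) = x(0) = 1, the sequence is periodic with period 12.
So x(207) = x(0 + ((207-0) mod 12)) = x(3) = 8.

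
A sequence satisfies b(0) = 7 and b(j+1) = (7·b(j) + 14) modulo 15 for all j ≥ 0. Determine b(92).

Computing terms: b(0) = 7,  b(1) = 3,  b(2) = 5,  b(3) = 4,  b(4) = 12,  b(5) = 8,  b(6) = 10,  b(7) = 9,  b(8) = 2,  b(9) = 13,  b(10) = 0,  b(11) = 14,  b(12) = 7.
Since b(12) = b(0) = 7, the sequence is periodic with period 12.
So b(92) = b(0 + ((92-0) mod 12)) = b(8) = 2.

2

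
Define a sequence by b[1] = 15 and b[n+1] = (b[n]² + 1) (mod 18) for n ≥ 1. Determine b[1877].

Computing terms: b[1] = 15, b[2] = 10, b[3] = 11, b[4] = 14, b[5] = 17, b[6] = 2, b[7] = 5, b[8] = 8, b[9] = 11.
Since b[9] = b[3] = 11, the sequence is eventually periodic: after a pre-period of length 2 it cycles with period 6.
For n ≥ 3, b[n] depends only on (n - 3) mod 6. (1877 - 3) mod 6 = 2, so b[1877] = b[5] = 17.

17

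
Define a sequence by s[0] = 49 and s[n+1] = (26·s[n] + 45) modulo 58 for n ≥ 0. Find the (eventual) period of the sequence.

Listing terms: s[0] = 49; s[1] = 43; s[2] = 3; s[3] = 7; s[4] = 53; s[5] = 31; s[6] = 39; s[7] = 15; s[8] = 29; s[9] = 45; s[10] = 55; s[11] = 25; s[12] = 57; s[13] = 19; s[14] = 17; s[15] = 23; s[16] = 5; s[17] = 1; s[18] = 13; s[19] = 35; s[20] = 27; s[21] = 51; s[22] = 37; s[23] = 21; s[24] = 11; s[25] = 41; s[26] = 9; s[27] = 47; s[28] = 49.
The sequence repeats with period 28.

28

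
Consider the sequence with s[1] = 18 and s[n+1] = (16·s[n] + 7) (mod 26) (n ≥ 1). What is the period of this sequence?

Listing terms: s[1] = 18, s[2] = 9, s[3] = 21, s[4] = 5, s[5] = 9.
Since s[5] = s[2] = 9, the sequence is eventually periodic: after a pre-period of length 1 it cycles with period 3.

3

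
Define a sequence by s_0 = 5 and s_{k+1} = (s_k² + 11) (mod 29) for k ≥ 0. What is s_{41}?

27

Listing terms: s_0 = 5, s_1 = 7, s_2 = 2, s_3 = 15, s_4 = 4, s_5 = 27, s_6 = 15.
Since s_6 = s_3 = 15, the sequence is eventually periodic: after a pre-period of length 3 it cycles with period 3.
For k ≥ 3, s_k depends only on (k - 3) mod 3. (41 - 3) mod 3 = 2, so s_{41} = s_5 = 27.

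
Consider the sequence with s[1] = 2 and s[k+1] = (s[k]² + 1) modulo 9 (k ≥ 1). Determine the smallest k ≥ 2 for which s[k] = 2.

s[1] = 2,  s[2] = 5,  s[3] = 8,  s[4] = 2.
The sequence repeats with period 3.
The value 2 next appears (with k ≥ 2) at s[4].

4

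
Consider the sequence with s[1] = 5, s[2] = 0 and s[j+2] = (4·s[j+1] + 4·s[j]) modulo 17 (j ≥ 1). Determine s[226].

We have s[1] = 5,  s[2] = 0,  s[3] = 3,  s[4] = 12,  s[5] = 9,  s[6] = 16,  s[7] = 15,  s[8] = 5,  s[9] = 12,  s[10] = 0,  s[11] = 14,  s[12] = 5,  s[13] = 8,  s[14] = 1,  s[15] = 2,  s[16] = 12,  s[17] = 5,  s[18] = 0.
Since (s[17], s[18]) = (s[1], s[2]) = (5, 0) (two consecutive terms determine the rest), the sequence is periodic with period 16.
(226 - 1) mod 16 = 1, so s[226] = s[2] = 0.

0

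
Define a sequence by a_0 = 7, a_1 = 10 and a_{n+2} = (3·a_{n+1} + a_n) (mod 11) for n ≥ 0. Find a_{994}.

Listing terms: a_0 = 7; a_1 = 10; a_2 = 4; a_3 = 0; a_4 = 4; a_5 = 1; a_6 = 7; a_7 = 0; a_8 = 7; a_9 = 10.
Since (a_8, a_9) = (a_0, a_1) = (7, 10) (two consecutive terms determine the rest), the sequence is periodic with period 8.
So a_{994} = a_{0 + ((994-0) mod 8)} = a_2 = 4.

4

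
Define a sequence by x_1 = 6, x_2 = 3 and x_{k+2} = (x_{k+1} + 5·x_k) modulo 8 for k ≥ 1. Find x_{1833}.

5

x_1 = 6,  x_2 = 3,  x_3 = 1,  x_4 = 0,  x_5 = 5,  x_6 = 5,  x_7 = 6,  x_8 = 7,  x_9 = 5,  x_{10} = 0,  x_{11} = 1,  x_{12} = 1,  x_{13} = 6,  x_{14} = 3.
The sequence repeats with period 12.
(1833 - 1) mod 12 = 8, so x_{1833} = x_9 = 5.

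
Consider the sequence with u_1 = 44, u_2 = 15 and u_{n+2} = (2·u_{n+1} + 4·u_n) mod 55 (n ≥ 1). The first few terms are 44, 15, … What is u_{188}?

Listing terms: u_1 = 44; u_2 = 15; u_3 = 41; u_4 = 32; u_5 = 8; u_6 = 34; u_7 = 45; u_8 = 6; u_9 = 27; u_{10} = 23; u_{11} = 44; u_{12} = 15.
Since (u_{11}, u_{12}) = (u_1, u_2) = (44, 15) (two consecutive terms determine the rest), the sequence is periodic with period 10.
So u_{188} = u_{1 + ((188-1) mod 10)} = u_8 = 6.

6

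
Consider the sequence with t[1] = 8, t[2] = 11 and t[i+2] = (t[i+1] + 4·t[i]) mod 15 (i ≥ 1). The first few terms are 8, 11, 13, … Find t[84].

Computing terms: t[1] = 8, t[2] = 11, t[3] = 13, t[4] = 12, t[5] = 4, t[6] = 7, t[7] = 8, t[8] = 6, t[9] = 8, t[10] = 2, t[11] = 4, t[12] = 12, t[13] = 13, t[14] = 1, t[15] = 8, t[16] = 12, t[17] = 14, t[18] = 2, t[19] = 13, t[20] = 6, t[21] = 13, t[22] = 7, t[23] = 14, t[24] = 12, t[25] = 8, t[26] = 11.
The sequence repeats with period 24.
(84 - 1) mod 24 = 11, so t[84] = t[12] = 12.

12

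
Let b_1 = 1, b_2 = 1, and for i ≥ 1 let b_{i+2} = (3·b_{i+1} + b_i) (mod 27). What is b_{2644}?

We have b_1 = 1, b_2 = 1, b_3 = 4, b_4 = 13, b_5 = 16, b_6 = 7, b_7 = 10, b_8 = 10, b_9 = 13, b_{10} = 22, b_{11} = 25, b_{12} = 16, b_{13} = 19, b_{14} = 19, b_{15} = 22, b_{16} = 4, b_{17} = 7, b_{18} = 25, b_{19} = 1, b_{20} = 1.
The sequence repeats with period 18.
(2644 - 1) mod 18 = 15, so b_{2644} = b_{16} = 4.

4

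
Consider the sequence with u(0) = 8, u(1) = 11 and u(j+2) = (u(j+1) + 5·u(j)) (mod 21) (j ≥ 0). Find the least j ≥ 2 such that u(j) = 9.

2

We have u(0) = 8,  u(1) = 11,  u(2) = 9,  u(3) = 1,  u(4) = 4,  u(5) = 9,  u(6) = 8,  u(7) = 11.
The sequence repeats with period 6.
The value 9 first appears (with j ≥ 2) at u(2).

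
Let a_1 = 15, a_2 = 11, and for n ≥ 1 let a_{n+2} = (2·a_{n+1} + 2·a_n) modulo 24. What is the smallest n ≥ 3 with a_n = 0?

7

Listing terms: a_1 = 15, a_2 = 11, a_3 = 4, a_4 = 6, a_5 = 20, a_6 = 4, a_7 = 0, a_8 = 8, a_9 = 16, a_{10} = 0, a_{11} = 8.
Since (a_{10}, a_{11}) = (a_7, a_8) = (0, 8) (two consecutive terms determine the rest), the sequence is eventually periodic: after a pre-period of length 6 it cycles with period 3.
The value 0 first appears (with n ≥ 3) at a_7.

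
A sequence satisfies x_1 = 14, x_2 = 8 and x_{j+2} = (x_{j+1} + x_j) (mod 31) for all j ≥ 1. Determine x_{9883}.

Listing terms: x_1 = 14; x_2 = 8; x_3 = 22; x_4 = 30; x_5 = 21; x_6 = 20; x_7 = 10; x_8 = 30; x_9 = 9; x_{10} = 8; x_{11} = 17; x_{12} = 25; x_{13} = 11; x_{14} = 5; x_{15} = 16; x_{16} = 21; x_{17} = 6; x_{18} = 27; x_{19} = 2; x_{20} = 29; x_{21} = 0; x_{22} = 29; x_{23} = 29; x_{24} = 27; x_{25} = 25; x_{26} = 21; x_{27} = 15; x_{28} = 5; x_{29} = 20; x_{30} = 25; x_{31} = 14; x_{32} = 8.
The sequence repeats with period 30.
(9883 - 1) mod 30 = 12, so x_{9883} = x_{13} = 11.

11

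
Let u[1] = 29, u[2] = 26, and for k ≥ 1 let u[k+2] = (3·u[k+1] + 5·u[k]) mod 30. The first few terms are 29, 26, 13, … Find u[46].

11

We have u[1] = 29; u[2] = 26; u[3] = 13; u[4] = 19; u[5] = 2; u[6] = 11; u[7] = 13; u[8] = 4; u[9] = 17; u[10] = 11; u[11] = 28; u[12] = 19; u[13] = 17; u[14] = 26; u[15] = 13.
Since (u[14], u[15]) = (u[2], u[3]) = (26, 13) (two consecutive terms determine the rest), the sequence is eventually periodic: after a pre-period of length 1 it cycles with period 12.
For k ≥ 2, u[k] depends only on (k - 2) mod 12. (46 - 2) mod 12 = 8, so u[46] = u[10] = 11.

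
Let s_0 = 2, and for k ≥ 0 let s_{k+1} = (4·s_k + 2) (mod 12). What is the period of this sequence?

3

We have s_0 = 2, s_1 = 10, s_2 = 6, s_3 = 2.
The sequence repeats with period 3.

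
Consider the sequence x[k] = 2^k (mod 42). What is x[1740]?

22

Listing terms: x[0] = 1; x[1] = 2; x[2] = 4; x[3] = 8; x[4] = 16; x[5] = 32; x[6] = 22; x[7] = 2.
Since x[7] = x[1] = 2, the sequence is eventually periodic: after a pre-period of length 1 it cycles with period 6.
For k ≥ 1, x[k] depends only on (k - 1) mod 6. (1740 - 1) mod 6 = 5, so x[1740] = x[6] = 22.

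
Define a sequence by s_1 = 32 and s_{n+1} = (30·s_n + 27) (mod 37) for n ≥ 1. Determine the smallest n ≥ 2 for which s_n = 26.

13

Listing terms: s_1 = 32,  s_2 = 25,  s_3 = 0,  s_4 = 27,  s_5 = 23,  s_6 = 14,  s_7 = 3,  s_8 = 6,  s_9 = 22,  s_{10} = 21,  s_{11} = 28,  s_{12} = 16,  s_{13} = 26,  s_{14} = 30,  s_{15} = 2,  s_{16} = 13,  s_{17} = 10,  s_{18} = 31,  s_{19} = 32.
The sequence repeats with period 18.
The value 26 first appears (with n ≥ 2) at s_{13}.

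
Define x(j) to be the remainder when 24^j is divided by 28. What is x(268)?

Listing terms: x(0) = 1, x(1) = 24, x(2) = 16, x(3) = 20, x(4) = 4, x(5) = 12, x(6) = 8, x(7) = 24.
Since x(7) = x(1) = 24, the sequence is eventually periodic: after a pre-period of length 1 it cycles with period 6.
For j ≥ 1, x(j) depends only on (j - 1) mod 6. (268 - 1) mod 6 = 3, so x(268) = x(4) = 4.

4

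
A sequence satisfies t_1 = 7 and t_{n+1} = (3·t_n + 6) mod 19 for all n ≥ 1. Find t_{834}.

t_1 = 7,  t_2 = 8,  t_3 = 11,  t_4 = 1,  t_5 = 9,  t_6 = 14,  t_7 = 10,  t_8 = 17,  t_9 = 0,  t_{10} = 6,  t_{11} = 5,  t_{12} = 2,  t_{13} = 12,  t_{14} = 4,  t_{15} = 18,  t_{16} = 3,  t_{17} = 15,  t_{18} = 13,  t_{19} = 7.
The sequence repeats with period 18.
(834 - 1) mod 18 = 5, so t_{834} = t_6 = 14.

14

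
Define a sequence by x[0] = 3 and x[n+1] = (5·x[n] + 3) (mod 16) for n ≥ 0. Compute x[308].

7

We have x[0] = 3,  x[1] = 2,  x[2] = 13,  x[3] = 4,  x[4] = 7,  x[5] = 6,  x[6] = 1,  x[7] = 8,  x[8] = 11,  x[9] = 10,  x[10] = 5,  x[11] = 12,  x[12] = 15,  x[13] = 14,  x[14] = 9,  x[15] = 0,  x[16] = 3.
Since x[16] = x[0] = 3, the sequence is periodic with period 16.
(308 - 0) mod 16 = 4, so x[308] = x[4] = 7.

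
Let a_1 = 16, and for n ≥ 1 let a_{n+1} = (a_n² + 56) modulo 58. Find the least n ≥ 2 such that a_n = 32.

Computing terms: a_1 = 16; a_2 = 22; a_3 = 18; a_4 = 32; a_5 = 36; a_6 = 18.
Since a_6 = a_3 = 18, the sequence is eventually periodic: after a pre-period of length 2 it cycles with period 3.
The value 32 first appears (with n ≥ 2) at a_4.

4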